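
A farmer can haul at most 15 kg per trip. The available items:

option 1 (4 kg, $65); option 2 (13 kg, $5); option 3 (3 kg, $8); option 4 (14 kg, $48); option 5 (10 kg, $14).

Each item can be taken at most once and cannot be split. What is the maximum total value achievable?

$79

Check high-value combinations within 15 kg:
- option 1+option 5: weight 4+10=14, value 65+14=79
- option 1+option 3: weight 4+3=7, value 65+8=73
- option 1: weight 4, value 65
- option 4: weight 14, value 48
Best: $79.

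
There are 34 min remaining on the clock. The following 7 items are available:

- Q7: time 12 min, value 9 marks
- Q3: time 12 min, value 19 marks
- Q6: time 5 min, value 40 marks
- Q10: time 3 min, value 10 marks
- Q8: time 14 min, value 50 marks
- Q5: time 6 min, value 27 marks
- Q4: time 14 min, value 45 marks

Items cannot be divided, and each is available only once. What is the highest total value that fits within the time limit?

135 marks

Check high-value combinations within 34 min:
- Q6+Q8+Q4: time 5+14+14=33, value 40+50+45=135
- Q6+Q10+Q8+Q5: time 5+3+14+6=28, value 40+10+50+27=127
- Q6+Q10+Q5+Q4: time 5+3+6+14=28, value 40+10+27+45=122
- Q8+Q5+Q4: time 14+6+14=34, value 50+27+45=122
Best: 135 marks.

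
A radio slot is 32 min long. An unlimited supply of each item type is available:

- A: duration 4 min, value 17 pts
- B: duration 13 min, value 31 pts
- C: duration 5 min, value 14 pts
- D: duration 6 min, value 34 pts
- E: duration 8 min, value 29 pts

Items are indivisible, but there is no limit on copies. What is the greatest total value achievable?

170 pts

Best value-per-unit is D at 34/6; filling with it alone gives 5×34 = 170.
Optimal mix: 2×A + 4×D → duration 32, value 170.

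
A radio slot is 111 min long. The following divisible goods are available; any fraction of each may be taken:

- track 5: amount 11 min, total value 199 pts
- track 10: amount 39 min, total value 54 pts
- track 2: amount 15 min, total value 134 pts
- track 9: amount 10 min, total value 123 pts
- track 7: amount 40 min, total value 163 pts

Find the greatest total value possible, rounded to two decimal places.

667.46

Take in order of value per unit:
- track 5 (199/11 per unit): all 11 → value 199, running total 199.00
- track 9 (123/10 per unit): all 10 → value 123, running total 322.00
- track 2 (134/15 per unit): all 15 → value 134, running total 456.00
- track 7 (163/40 per unit): all 40 → value 163, running total 619.00
- track 10 (54/39 per unit): 35 of 39 → value 35×54/39 = 48.4615, running total 667.46
Total 667.46.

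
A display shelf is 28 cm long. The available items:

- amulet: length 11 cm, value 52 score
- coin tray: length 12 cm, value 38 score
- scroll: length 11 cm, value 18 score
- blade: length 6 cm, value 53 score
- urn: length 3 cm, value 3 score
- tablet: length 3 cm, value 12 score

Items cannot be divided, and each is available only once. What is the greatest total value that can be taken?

Check high-value combinations within 28 cm:
- amulet+scroll+blade: length 11+11+6=28, value 52+18+53=123
- amulet+blade+urn+tablet: length 11+6+3+3=23, value 52+53+3+12=120
- amulet+blade+tablet: length 11+6+3=20, value 52+53+12=117
Best: 123 score.

123 score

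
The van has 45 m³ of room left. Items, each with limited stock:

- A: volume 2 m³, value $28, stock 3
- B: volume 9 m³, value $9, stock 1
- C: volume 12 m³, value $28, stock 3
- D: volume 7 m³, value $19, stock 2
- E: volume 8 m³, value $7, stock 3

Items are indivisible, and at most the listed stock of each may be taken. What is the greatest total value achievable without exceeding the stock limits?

Top feasible selections:
- 3×A + 2×C + 2×D: volume 44, value 178
- 3×A + 3×C: volume 42, value 168
Best: $178.

$178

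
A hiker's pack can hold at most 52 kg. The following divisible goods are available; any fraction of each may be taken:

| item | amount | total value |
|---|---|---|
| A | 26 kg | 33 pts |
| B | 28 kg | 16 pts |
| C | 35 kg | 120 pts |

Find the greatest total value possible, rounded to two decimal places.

Take in order of value per unit:
- C (120/35 per unit): all 35 → value 120, running total 120.00
- A (33/26 per unit): 17 of 26 → value 17×33/26 = 21.5769, running total 141.58
Total 141.58.

141.58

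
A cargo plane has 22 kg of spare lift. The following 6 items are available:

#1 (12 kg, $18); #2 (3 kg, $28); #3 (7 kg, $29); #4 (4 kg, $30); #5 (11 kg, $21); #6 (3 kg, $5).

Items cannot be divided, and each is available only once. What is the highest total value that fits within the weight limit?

Check high-value combinations within 22 kg:
- #2+#3+#4+#6: weight 3+7+4+3=17, value 28+29+30+5=92
- #2+#3+#4: weight 3+7+4=14, value 28+29+30=87
- #2+#4+#5+#6: weight 3+4+11+3=21, value 28+30+21+5=84
- #1+#2+#4+#6: weight 12+3+4+3=22, value 18+28+30+5=81
- #3+#4+#5: weight 7+4+11=22, value 29+30+21=80
Best: $92.

$92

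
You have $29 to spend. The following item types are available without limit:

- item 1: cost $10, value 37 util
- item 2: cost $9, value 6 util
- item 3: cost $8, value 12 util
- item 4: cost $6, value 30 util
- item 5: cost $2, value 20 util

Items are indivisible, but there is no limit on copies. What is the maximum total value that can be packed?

280 util

Best value-per-unit is item 5 at 20/2, and filling with it alone uses cost 14×2=28. No mix of the others beats 14×20 = 280.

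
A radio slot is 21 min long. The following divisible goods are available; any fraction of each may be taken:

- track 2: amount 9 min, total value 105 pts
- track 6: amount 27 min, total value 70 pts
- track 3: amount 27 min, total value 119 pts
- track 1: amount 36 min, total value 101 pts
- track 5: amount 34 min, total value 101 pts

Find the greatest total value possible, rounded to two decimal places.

157.89

Take in order of value per unit:
- track 2 (105/9 per unit): all 9 → value 105, running total 105.00
- track 3 (119/27 per unit): 12 of 27 → value 12×119/27 = 52.8889, running total 157.89
Total 157.89.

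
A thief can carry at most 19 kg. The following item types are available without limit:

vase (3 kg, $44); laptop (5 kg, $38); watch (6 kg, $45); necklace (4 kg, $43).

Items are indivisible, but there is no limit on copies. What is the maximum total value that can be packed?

Best value-per-unit is vase at 44/3, and filling with it alone uses weight 6×3=18. No mix of the others beats 6×44 = 264.

$264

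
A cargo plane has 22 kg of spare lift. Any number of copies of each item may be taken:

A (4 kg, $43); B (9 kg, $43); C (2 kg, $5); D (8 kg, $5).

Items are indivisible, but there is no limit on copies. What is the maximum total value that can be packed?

$220

Best value-per-unit is A at 43/4; filling with it alone gives 5×43 = 215.
Optimal mix: 5×A + 1×C → weight 22, value 220.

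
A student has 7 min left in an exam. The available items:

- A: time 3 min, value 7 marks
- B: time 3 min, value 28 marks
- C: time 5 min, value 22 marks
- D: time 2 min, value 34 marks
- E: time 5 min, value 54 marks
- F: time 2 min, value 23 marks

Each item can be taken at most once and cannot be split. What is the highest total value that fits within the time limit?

88 marks

Check high-value combinations within 7 min:
- D+E: time 2+5=7, value 34+54=88
- B+D+F: time 3+2+2=7, value 28+34+23=85
- E+F: time 5+2=7, value 54+23=77
- A+D+F: time 3+2+2=7, value 7+34+23=64
- B+D: time 3+2=5, value 28+34=62
Best: 88 marks.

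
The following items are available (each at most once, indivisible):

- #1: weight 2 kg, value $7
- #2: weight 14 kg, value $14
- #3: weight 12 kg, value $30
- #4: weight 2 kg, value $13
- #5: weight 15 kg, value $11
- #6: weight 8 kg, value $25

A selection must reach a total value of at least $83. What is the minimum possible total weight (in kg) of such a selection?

Subsets with value ≥ 83, sorted by total weight:
- #1+#2+#3+#4+#6: weight 38, value 89
- #1+#3+#4+#5+#6: weight 39, value 86
- #2+#3+#4+#5+#6: weight 51, value 93
- #1+#2+#3+#5+#6: weight 51, value 87
Minimum weight: 38 kg.

38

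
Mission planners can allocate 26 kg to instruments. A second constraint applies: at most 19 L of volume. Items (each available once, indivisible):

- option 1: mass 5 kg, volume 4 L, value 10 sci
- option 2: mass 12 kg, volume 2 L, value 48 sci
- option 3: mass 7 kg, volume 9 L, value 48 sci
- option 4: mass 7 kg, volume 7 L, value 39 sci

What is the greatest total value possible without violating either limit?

Feasible sets respecting both limits:
- option 2+option 3+option 4: mass 26, volume 18, value 135
- option 1+option 2+option 3: mass 24, volume 15, value 106
- option 1+option 2+option 4: mass 24, volume 13, value 97
Best: 135 sci.

135 sci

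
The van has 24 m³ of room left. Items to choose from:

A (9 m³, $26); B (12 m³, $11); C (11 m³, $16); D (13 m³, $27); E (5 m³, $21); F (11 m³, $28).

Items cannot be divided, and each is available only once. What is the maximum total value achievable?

Check high-value combinations within 24 m³:
- D+F: volume 13+11=24, value 27+28=55
- A+F: volume 9+11=20, value 26+28=54
- A+D: volume 9+13=22, value 26+27=53
- E+F: volume 5+11=16, value 21+28=49
- D+E: volume 13+5=18, value 27+21=48
Best: $55.

$55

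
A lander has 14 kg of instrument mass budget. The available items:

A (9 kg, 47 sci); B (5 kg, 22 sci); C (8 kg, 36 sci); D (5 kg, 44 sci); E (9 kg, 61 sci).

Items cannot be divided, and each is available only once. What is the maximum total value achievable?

105 sci

Check high-value combinations within 14 kg:
- D+E: mass 5+9=14, value 44+61=105
- A+D: mass 9+5=14, value 47+44=91
- B+E: mass 5+9=14, value 22+61=83
- C+D: mass 8+5=13, value 36+44=80
Best: 105 sci.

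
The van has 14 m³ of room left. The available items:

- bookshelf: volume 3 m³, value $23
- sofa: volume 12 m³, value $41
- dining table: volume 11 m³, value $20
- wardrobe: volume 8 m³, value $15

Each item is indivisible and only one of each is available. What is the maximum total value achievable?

Check high-value combinations within 14 m³:
- bookshelf+dining table: volume 3+11=14, value 23+20=43
- sofa: volume 12, value 41
- bookshelf+wardrobe: volume 3+8=11, value 23+15=38
- bookshelf: volume 3, value 23
Best: $43.

$43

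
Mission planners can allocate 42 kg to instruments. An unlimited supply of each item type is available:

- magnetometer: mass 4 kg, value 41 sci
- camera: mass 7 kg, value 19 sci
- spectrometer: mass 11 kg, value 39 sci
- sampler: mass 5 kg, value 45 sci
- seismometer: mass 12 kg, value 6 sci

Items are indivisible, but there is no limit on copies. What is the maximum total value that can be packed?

418 sci

Best value-per-unit is magnetometer at 41/4; filling with it alone gives 10×41 = 410.
Optimal mix: 8×magnetometer + 2×sampler → mass 42, value 418.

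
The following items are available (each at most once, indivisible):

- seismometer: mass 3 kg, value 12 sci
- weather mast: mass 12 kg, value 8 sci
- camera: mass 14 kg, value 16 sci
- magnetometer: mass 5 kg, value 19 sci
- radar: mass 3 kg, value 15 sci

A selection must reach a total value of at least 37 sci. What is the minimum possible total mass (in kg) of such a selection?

Subsets with value ≥ 37, sorted by total mass:
- seismometer+magnetometer+radar: mass 11, value 46
- seismometer+camera+radar: mass 20, value 43
- weather mast+magnetometer+radar: mass 20, value 42
Minimum mass: 11 kg.

11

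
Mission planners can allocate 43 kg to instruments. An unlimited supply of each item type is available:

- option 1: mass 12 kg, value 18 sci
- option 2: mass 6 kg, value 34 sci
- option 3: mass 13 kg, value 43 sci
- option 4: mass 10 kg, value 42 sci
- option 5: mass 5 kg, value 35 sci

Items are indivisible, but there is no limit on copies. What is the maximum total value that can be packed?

280 sci

Best value-per-unit is option 5 at 35/5, and filling with it alone uses mass 8×5=40. No mix of the others beats 8×35 = 280.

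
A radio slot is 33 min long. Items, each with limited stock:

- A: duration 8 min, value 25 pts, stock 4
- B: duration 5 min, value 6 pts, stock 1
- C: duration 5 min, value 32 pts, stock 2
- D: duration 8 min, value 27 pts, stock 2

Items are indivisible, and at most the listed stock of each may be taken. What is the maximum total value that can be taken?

Best selections within duration 33 and stock limits:
- 1×B + 2×C + 2×D: duration 31, value 124
- 1×A + 1×B + 2×C + 1×D: duration 31, value 122
- 2×A + 1×B + 2×C: duration 31, value 120
Best: 124 pts.

124 pts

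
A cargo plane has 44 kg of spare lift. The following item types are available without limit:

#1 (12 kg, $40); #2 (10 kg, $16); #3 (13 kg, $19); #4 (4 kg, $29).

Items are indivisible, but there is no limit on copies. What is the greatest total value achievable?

Best value-per-unit is #4 at 29/4, and filling with it alone uses weight 11×4=44. No mix of the others beats 11×29 = 319.

$319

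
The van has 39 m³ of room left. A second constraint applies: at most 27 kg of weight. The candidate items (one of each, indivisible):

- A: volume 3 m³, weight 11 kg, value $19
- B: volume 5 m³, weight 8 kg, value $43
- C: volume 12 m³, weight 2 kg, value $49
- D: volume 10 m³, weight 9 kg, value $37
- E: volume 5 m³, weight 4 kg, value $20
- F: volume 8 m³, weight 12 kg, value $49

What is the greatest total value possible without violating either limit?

Feasible sets respecting both limits:
- B+C+E+F: volume 30, weight 26, value 161
- C+D+E+F: volume 35, weight 27, value 155
- B+C+D+E: volume 32, weight 23, value 149
- B+C+F: volume 25, weight 22, value 141
Best: $161.

$161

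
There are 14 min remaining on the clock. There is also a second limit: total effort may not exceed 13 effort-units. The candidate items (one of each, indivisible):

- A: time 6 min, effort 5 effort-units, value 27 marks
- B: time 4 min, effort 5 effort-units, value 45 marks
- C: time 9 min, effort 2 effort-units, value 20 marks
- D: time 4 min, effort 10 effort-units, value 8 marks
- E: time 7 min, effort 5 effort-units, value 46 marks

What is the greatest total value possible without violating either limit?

Feasible sets respecting both limits:
- B+E: time 11, effort 10, value 91
- A+E: time 13, effort 10, value 73
- A+B: time 10, effort 10, value 72
Best: 91 marks.

91 marks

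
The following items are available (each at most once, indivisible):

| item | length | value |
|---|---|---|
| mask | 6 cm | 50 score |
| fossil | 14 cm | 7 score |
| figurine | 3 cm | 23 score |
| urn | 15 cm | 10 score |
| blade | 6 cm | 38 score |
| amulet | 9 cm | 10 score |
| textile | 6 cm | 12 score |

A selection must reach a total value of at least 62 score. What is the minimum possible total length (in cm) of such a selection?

Subsets with value ≥ 62, sorted by total length:
- mask+figurine: length 9, value 73
- mask+blade: length 12, value 88
Minimum length: 9 cm.

9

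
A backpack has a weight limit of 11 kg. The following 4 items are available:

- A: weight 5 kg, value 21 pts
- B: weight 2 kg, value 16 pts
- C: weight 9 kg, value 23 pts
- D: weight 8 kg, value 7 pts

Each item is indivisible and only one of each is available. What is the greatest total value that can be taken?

This is a 0/1 knapsack; check combinations near the capacity.
- B+C: weight 2+9=11, value 16+23=39
- A+B: weight 5+2=7, value 21+16=37
- C: weight 9, value 23
- B+D: weight 2+8=10, value 16+7=23
Best: 39 pts.

39 pts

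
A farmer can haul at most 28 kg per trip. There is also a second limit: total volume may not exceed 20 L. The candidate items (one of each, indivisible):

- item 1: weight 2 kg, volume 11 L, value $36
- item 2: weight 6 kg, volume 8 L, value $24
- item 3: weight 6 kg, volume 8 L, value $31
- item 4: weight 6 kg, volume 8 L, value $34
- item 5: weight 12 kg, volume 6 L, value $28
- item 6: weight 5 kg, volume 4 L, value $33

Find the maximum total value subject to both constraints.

Feasible sets respecting both limits:
- item 3+item 4+item 6: weight 17, volume 20, value 98
- item 4+item 5+item 6: weight 23, volume 18, value 95
- item 3+item 5+item 6: weight 23, volume 18, value 92
Best: $98.

$98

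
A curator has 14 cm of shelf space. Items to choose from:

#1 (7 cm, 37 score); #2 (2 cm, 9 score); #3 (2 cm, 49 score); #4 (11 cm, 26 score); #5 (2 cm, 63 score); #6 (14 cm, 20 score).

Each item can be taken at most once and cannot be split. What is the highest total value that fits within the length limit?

158 score

Check high-value combinations within 14 cm:
- #1+#2+#3+#5: length 7+2+2+2=13, value 37+9+49+63=158
- #1+#3+#5: length 7+2+2=11, value 37+49+63=149
- #2+#3+#5: length 2+2+2=6, value 9+49+63=121
Best: 158 score.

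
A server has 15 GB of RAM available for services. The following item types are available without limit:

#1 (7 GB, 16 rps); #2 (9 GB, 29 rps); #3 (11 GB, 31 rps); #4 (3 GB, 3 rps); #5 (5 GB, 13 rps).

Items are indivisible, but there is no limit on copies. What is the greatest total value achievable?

42 rps

Best value-per-unit is #2 at 29/9; filling with it alone gives 1×29 = 29.
Optimal mix: 1×#2 + 1×#5 → memory 14, value 42.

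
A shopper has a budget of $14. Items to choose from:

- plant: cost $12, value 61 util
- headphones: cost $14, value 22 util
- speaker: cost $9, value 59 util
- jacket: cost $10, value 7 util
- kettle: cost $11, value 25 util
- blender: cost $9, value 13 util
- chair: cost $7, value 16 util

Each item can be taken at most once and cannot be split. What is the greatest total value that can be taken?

61 util

Check high-value combinations within $14:
- plant: cost 12, value 61
- speaker: cost 9, value 59
- kettle: cost 11, value 25
- headphones: cost 14, value 22
- chair: cost 7, value 16
Best: 61 util.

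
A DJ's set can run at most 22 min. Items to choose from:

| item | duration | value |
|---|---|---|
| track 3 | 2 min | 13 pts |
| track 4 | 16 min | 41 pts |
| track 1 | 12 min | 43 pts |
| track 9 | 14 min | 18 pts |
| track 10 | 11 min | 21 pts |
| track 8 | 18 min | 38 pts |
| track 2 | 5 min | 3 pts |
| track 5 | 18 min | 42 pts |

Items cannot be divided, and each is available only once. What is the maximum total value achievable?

59 pts

Check high-value combinations within 22 min:
- track 3+track 1+track 2: duration 2+12+5=19, value 13+43+3=59
- track 3+track 1: duration 2+12=14, value 13+43=56
- track 3+track 5: duration 2+18=20, value 13+42=55
- track 3+track 4: duration 2+16=18, value 13+41=54
- track 3+track 8: duration 2+18=20, value 13+38=51
Best: 59 pts.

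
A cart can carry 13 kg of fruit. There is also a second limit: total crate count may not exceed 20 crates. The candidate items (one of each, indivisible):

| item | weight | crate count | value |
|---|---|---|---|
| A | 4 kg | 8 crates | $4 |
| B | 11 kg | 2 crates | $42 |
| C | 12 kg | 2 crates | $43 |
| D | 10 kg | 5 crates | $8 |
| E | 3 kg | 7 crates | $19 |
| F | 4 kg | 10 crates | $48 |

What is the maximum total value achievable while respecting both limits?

Feasible sets respecting both limits:
- E+F: weight 7, crate count 17, value 67
- A+F: weight 8, crate count 18, value 52
- F: weight 4, crate count 10, value 48
Best: $67.

$67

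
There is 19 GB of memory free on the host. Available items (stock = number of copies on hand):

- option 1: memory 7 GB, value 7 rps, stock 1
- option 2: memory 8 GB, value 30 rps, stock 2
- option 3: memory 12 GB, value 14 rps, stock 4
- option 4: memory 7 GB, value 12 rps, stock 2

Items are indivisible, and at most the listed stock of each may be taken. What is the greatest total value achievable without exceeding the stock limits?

Best selections within memory 19 and stock limits:
- 2×option 2: memory 16, value 60
- 1×option 2 + 1×option 4: memory 15, value 42
Best: 60 rps.

60 rps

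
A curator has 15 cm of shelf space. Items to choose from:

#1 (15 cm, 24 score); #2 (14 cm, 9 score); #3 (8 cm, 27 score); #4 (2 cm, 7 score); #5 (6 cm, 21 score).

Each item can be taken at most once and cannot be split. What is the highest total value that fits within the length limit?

48 score

This is a 0/1 knapsack; check combinations near the capacity.
- #3+#5: length 8+6=14, value 27+21=48
- #3+#4: length 8+2=10, value 27+7=34
- #4+#5: length 2+6=8, value 7+21=28
- #3: length 8, value 27
Best: 48 score.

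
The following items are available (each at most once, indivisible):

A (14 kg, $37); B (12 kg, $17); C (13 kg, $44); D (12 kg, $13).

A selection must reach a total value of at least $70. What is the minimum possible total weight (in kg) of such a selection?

Subsets with value ≥ 70, sorted by total weight:
- A+C: weight 27, value 81
- B+C+D: weight 37, value 74
- A+B+C: weight 39, value 98
Minimum weight: 27 kg.

27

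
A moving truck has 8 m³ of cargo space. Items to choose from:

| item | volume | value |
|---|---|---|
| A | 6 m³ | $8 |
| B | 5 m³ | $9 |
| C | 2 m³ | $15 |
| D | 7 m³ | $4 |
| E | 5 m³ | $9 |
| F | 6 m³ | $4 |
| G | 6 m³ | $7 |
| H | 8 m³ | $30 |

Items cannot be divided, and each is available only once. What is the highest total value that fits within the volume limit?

$30

Check high-value combinations within 8 m³:
- H: volume 8, value 30
- B+C: volume 5+2=7, value 9+15=24
- C+E: volume 2+5=7, value 15+9=24
- A+C: volume 6+2=8, value 8+15=23
Best: $30.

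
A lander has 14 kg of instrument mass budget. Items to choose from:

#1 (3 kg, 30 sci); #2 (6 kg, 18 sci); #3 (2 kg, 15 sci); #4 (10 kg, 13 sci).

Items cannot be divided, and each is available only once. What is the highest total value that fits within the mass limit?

63 sci

Check high-value combinations within 14 kg:
- #1+#2+#3: mass 3+6+2=11, value 30+18+15=63
- #1+#2: mass 3+6=9, value 30+18=48
- #1+#3: mass 3+2=5, value 30+15=45
- #1+#4: mass 3+10=13, value 30+13=43
Best: 63 sci.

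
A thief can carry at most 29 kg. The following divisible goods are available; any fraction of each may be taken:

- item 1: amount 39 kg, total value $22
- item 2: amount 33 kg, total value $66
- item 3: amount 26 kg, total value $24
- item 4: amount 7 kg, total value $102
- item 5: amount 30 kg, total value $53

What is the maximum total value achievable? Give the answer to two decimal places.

Take in order of value per unit:
- item 4 (102/7 per unit): all 7 → value 102, running total 102.00
- item 2 (66/33 per unit): 22 of 33 → value 22×66/33 = 44.0000, running total 146.00
Total 146.00.

146.00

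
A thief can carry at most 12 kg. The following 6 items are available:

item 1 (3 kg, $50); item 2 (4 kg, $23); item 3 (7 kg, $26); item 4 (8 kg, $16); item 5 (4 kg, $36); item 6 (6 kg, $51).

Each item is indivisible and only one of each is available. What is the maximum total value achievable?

This is a 0/1 knapsack; check combinations near the capacity.
- item 1+item 2+item 5: weight 3+4+4=11, value 50+23+36=109
- item 1+item 6: weight 3+6=9, value 50+51=101
- item 5+item 6: weight 4+6=10, value 36+51=87
- item 1+item 5: weight 3+4=7, value 50+36=86
Best: $109.

$109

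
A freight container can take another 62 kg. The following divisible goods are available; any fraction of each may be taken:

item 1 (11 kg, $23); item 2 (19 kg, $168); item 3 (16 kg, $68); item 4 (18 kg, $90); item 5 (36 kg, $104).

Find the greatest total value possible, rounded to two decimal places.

352.00

Take in order of value per unit:
- item 2 (168/19 per unit): all 19 → value 168, running total 168.00
- item 4 (90/18 per unit): all 18 → value 90, running total 258.00
- item 3 (68/16 per unit): all 16 → value 68, running total 326.00
- item 5 (104/36 per unit): 9 of 36 → value 9×104/36 = 26.0000, running total 352.00
Total 352.00.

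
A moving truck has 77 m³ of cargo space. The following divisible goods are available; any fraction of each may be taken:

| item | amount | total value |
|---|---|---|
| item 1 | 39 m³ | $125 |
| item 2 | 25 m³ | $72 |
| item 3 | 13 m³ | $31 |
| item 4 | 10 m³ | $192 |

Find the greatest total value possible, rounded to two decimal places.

396.15

Take in order of value per unit:
- item 4 (192/10 per unit): all 10 → value 192, running total 192.00
- item 1 (125/39 per unit): all 39 → value 125, running total 317.00
- item 2 (72/25 per unit): all 25 → value 72, running total 389.00
- item 3 (31/13 per unit): 3 of 13 → value 3×31/13 = 7.1538, running total 396.15
Total 396.15.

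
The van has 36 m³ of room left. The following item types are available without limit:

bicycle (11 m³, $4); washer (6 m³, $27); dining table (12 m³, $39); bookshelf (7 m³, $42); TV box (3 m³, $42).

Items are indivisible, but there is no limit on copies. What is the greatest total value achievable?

Best value-per-unit is TV box at 42/3, and filling with it alone uses volume 12×3=36. No mix of the others beats 12×42 = 504.

$504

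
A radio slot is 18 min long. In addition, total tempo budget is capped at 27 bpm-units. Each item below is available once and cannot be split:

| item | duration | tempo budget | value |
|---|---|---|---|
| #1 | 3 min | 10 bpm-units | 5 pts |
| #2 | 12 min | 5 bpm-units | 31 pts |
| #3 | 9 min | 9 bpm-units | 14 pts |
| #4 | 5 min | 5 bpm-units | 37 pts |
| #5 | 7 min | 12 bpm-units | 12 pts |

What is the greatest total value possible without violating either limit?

68 pts

Feasible sets respecting both limits:
- #2+#4: duration 17, tempo budget 10, value 68
- #1+#3+#4: duration 17, tempo budget 24, value 56
- #1+#4+#5: duration 15, tempo budget 27, value 54
Best: 68 pts.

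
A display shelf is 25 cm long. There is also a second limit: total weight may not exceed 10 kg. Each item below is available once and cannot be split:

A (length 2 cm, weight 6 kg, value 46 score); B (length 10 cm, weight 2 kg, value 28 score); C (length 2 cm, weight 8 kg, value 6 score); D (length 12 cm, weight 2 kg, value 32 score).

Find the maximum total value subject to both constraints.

Feasible sets respecting both limits:
- A+B+D: length 24, weight 10, value 106
- A+D: length 14, weight 8, value 78
- A+B: length 12, weight 8, value 74
Best: 106 score.

106 score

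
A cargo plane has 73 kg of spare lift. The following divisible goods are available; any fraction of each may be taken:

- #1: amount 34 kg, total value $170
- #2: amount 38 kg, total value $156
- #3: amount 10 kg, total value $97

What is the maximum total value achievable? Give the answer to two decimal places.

Take in order of value per unit:
- #3 (97/10 per unit): all 10 → value 97, running total 97.00
- #1 (170/34 per unit): all 34 → value 170, running total 267.00
- #2 (156/38 per unit): 29 of 38 → value 29×156/38 = 119.0526, running total 386.05
Total 386.05.

386.05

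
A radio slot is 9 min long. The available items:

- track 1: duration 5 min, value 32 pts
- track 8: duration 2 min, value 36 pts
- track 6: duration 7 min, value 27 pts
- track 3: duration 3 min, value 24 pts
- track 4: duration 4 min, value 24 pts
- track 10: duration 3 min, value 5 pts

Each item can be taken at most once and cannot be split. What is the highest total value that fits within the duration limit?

Check high-value combinations within 9 min:
- track 8+track 3+track 4: duration 2+3+4=9, value 36+24+24=84
- track 1+track 8: duration 5+2=7, value 32+36=68
- track 8+track 3+track 10: duration 2+3+3=8, value 36+24+5=65
- track 8+track 4+track 10: duration 2+4+3=9, value 36+24+5=65
- track 8+track 6: duration 2+7=9, value 36+27=63
Best: 84 pts.

84 pts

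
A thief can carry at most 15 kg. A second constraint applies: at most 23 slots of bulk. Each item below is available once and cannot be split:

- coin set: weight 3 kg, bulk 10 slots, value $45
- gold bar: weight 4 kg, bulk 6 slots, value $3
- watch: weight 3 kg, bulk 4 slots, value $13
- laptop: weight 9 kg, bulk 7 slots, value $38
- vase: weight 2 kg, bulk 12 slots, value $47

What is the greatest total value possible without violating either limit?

$98

Feasible sets respecting both limits:
- watch+laptop+vase: weight 14, bulk 23, value 98
- coin set+watch+laptop: weight 15, bulk 21, value 96
- coin set+vase: weight 5, bulk 22, value 92
Best: $98.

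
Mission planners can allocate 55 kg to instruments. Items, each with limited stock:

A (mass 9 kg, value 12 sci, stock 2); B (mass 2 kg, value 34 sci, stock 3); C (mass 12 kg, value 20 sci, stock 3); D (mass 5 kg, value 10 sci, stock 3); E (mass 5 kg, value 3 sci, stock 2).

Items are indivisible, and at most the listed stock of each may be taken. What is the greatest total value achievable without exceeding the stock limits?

Top feasible selections:
- 1×A + 3×B + 2×C + 3×D: mass 54, value 184
- 3×B + 3×C + 2×D: mass 52, value 182
- 3×B + 2×C + 3×D + 2×E: mass 55, value 178
Best: 184 sci.

184 sci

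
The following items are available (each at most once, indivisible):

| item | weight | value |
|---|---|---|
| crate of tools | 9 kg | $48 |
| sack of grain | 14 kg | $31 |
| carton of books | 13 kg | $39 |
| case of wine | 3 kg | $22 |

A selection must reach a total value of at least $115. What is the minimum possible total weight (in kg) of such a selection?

36

Subsets with value ≥ 115, sorted by total weight:
- crate of tools+sack of grain+carton of books: weight 36, value 118
- crate of tools+sack of grain+carton of books+case of wine: weight 39, value 140
Minimum weight: 36 kg.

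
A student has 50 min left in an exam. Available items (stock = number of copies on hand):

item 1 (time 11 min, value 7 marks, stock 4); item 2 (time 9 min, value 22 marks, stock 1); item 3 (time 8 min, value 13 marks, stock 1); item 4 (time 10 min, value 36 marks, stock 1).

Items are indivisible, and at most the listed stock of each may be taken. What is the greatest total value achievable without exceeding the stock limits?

Top feasible selections:
- 2×item 1 + 1×item 2 + 1×item 3 + 1×item 4: time 49, value 85
- 1×item 1 + 1×item 2 + 1×item 3 + 1×item 4: time 38, value 78
Best: 85 marks.

85 marks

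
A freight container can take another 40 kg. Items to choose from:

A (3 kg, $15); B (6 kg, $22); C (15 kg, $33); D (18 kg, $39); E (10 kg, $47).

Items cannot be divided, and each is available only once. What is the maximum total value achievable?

$123

This is a 0/1 knapsack; check combinations near the capacity.
- A+B+D+E: weight 3+6+18+10=37, value 15+22+39+47=123
- A+B+C+E: weight 3+6+15+10=34, value 15+22+33+47=117
- B+D+E: weight 6+18+10=34, value 22+39+47=108
- B+C+E: weight 6+15+10=31, value 22+33+47=102
- A+D+E: weight 3+18+10=31, value 15+39+47=101
Best: $123.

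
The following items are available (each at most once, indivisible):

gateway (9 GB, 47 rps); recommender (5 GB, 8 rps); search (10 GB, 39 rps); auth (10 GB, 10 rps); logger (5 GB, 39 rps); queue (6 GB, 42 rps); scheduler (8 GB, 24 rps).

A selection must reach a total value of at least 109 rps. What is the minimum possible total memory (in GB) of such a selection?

20

Subsets with value ≥ 109, sorted by total memory:
- gateway+logger+queue: memory 20, value 128
- search+logger+queue: memory 21, value 120
- gateway+logger+scheduler: memory 22, value 110
- gateway+queue+scheduler: memory 23, value 113
Minimum memory: 20 GB.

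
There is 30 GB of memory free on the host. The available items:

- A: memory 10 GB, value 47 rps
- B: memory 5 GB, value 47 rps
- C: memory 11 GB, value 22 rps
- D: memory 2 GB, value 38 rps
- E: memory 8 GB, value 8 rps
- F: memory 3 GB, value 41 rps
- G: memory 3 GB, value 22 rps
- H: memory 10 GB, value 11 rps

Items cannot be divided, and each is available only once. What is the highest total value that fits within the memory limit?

195 rps

Check high-value combinations within 30 GB:
- A+B+D+F+G: memory 10+5+2+3+3=23, value 47+47+38+41+22=195
- A+B+D+F+H: memory 10+5+2+3+10=30, value 47+47+38+41+11=184
- A+B+D+E+F: memory 10+5+2+8+3=28, value 47+47+38+8+41=181
Best: 195 rps.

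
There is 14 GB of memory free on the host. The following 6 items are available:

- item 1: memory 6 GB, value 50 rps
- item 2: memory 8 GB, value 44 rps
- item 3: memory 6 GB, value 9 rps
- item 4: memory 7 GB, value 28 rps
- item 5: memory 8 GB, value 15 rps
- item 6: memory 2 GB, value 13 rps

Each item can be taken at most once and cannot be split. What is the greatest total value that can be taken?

Check high-value combinations within 14 GB:
- item 1+item 2: memory 6+8=14, value 50+44=94
- item 1+item 4: memory 6+7=13, value 50+28=78
- item 1+item 3+item 6: memory 6+6+2=14, value 50+9+13=72
- item 1+item 5: memory 6+8=14, value 50+15=65
Best: 94 rps.

94 rps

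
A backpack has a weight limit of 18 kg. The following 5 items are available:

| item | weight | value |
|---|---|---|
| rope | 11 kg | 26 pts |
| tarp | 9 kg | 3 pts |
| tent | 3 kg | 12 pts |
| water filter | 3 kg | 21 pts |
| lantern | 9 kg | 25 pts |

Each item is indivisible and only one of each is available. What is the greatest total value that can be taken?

Check high-value combinations within 18 kg:
- rope+tent+water filter: weight 11+3+3=17, value 26+12+21=59
- tent+water filter+lantern: weight 3+3+9=15, value 12+21+25=58
- rope+water filter: weight 11+3=14, value 26+21=47
- water filter+lantern: weight 3+9=12, value 21+25=46
Best: 59 pts.

59 pts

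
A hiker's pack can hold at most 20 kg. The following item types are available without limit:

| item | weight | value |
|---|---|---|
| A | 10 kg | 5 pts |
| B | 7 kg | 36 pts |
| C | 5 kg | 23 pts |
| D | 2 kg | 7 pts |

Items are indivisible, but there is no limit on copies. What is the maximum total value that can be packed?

Best value-per-unit is B at 36/7; filling with it alone gives 2×36 = 72.
Optimal mix: 2×B + 1×C → weight 19, value 95.

95 pts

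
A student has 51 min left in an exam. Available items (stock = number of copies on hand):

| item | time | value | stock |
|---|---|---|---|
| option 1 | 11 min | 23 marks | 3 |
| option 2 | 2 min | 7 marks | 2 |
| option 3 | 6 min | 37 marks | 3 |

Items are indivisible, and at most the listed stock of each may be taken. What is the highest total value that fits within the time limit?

180 marks

Best selections within time 51 and stock limits:
- 3×option 1 + 3×option 3: time 51, value 180
- 2×option 1 + 2×option 2 + 3×option 3: time 44, value 171
- 2×option 1 + 1×option 2 + 3×option 3: time 42, value 164
- 2×option 1 + 3×option 3: time 40, value 157
Best: 180 marks.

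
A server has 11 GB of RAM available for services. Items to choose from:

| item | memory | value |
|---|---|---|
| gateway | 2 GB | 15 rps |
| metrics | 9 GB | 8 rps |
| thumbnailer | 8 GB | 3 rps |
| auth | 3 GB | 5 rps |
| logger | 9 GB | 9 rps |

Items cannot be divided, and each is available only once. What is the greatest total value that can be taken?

Check high-value combinations within 11 GB:
- gateway+logger: memory 2+9=11, value 15+9=24
- gateway+metrics: memory 2+9=11, value 15+8=23
- gateway+auth: memory 2+3=5, value 15+5=20
- gateway+thumbnailer: memory 2+8=10, value 15+3=18
- gateway: memory 2, value 15
Best: 24 rps.

24 rps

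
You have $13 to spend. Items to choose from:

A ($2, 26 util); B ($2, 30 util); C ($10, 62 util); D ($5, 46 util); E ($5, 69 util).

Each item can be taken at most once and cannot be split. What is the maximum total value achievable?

This is a 0/1 knapsack; check combinations near the capacity.
- B+D+E: cost 2+5+5=12, value 30+46+69=145
- A+D+E: cost 2+5+5=12, value 26+46+69=141
- A+B+E: cost 2+2+5=9, value 26+30+69=125
- D+E: cost 5+5=10, value 46+69=115
Best: 145 util.

145 util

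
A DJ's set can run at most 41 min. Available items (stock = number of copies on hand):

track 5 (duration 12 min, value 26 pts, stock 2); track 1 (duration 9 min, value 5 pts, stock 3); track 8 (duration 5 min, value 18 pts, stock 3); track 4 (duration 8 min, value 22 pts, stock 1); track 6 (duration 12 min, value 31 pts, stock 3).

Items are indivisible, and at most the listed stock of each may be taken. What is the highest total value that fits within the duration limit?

116 pts

Top feasible selections:
- 3×track 8 + 2×track 6: duration 39, value 116
- 1×track 5 + 3×track 8 + 1×track 6: duration 39, value 111
Best: 116 pts.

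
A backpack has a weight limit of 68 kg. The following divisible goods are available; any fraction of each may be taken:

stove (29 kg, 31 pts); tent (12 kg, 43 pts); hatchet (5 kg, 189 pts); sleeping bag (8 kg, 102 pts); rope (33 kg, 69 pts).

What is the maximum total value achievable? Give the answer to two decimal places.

413.69

Take in order of value per unit:
- hatchet (189/5 per unit): all 5 → value 189, running total 189.00
- sleeping bag (102/8 per unit): all 8 → value 102, running total 291.00
- tent (43/12 per unit): all 12 → value 43, running total 334.00
- rope (69/33 per unit): all 33 → value 69, running total 403.00
- stove (31/29 per unit): 10 of 29 → value 10×31/29 = 10.6897, running total 413.69
Total 413.69.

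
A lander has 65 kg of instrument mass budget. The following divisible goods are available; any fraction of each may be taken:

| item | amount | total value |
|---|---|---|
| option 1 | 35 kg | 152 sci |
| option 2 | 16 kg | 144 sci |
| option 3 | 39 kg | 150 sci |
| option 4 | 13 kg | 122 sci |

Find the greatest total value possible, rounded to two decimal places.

421.85

Take in order of value per unit:
- option 4 (122/13 per unit): all 13 → value 122, running total 122.00
- option 2 (144/16 per unit): all 16 → value 144, running total 266.00
- option 1 (152/35 per unit): all 35 → value 152, running total 418.00
- option 3 (150/39 per unit): 1 of 39 → value 1×150/39 = 3.8462, running total 421.85
Total 421.85.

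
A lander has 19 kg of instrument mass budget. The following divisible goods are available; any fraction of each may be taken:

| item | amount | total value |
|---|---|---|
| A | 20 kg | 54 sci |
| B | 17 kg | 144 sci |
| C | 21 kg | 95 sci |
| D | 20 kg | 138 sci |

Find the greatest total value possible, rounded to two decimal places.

157.80

Take in order of value per unit:
- B (144/17 per unit): all 17 → value 144, running total 144.00
- D (138/20 per unit): 2 of 20 → value 2×138/20 = 13.8000, running total 157.80
Total 157.80.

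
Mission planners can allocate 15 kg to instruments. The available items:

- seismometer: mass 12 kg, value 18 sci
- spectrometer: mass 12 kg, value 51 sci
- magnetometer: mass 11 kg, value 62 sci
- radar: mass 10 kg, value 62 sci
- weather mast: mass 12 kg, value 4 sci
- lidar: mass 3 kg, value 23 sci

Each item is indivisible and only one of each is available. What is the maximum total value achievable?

85 sci

Check high-value combinations within 15 kg:
- radar+lidar: mass 10+3=13, value 62+23=85
- magnetometer+lidar: mass 11+3=14, value 62+23=85
- spectrometer+lidar: mass 12+3=15, value 51+23=74
- radar: mass 10, value 62
- magnetometer: mass 11, value 62
Best: 85 sci.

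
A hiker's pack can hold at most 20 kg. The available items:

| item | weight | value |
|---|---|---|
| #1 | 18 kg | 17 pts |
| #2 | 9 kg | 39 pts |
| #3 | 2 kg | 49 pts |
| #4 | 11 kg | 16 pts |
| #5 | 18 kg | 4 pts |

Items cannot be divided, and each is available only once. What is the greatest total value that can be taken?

88 pts

This is a 0/1 knapsack; check combinations near the capacity.
- #2+#3: weight 9+2=11, value 39+49=88
- #1+#3: weight 18+2=20, value 17+49=66
- #3+#4: weight 2+11=13, value 49+16=65
Best: 88 pts.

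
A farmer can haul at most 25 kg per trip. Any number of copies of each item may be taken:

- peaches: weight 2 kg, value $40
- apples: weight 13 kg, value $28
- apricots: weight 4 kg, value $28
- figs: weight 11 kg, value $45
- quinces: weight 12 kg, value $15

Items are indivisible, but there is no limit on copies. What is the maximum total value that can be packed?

Best value-per-unit is peaches at 40/2, and filling with it alone uses weight 12×2=24. No mix of the others beats 12×40 = 480.

$480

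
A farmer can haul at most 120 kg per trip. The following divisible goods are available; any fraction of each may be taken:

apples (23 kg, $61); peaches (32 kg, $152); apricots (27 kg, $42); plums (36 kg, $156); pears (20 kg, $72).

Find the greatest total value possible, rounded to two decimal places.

455.00

Take in order of value per unit:
- peaches (152/32 per unit): all 32 → value 152, running total 152.00
- plums (156/36 per unit): all 36 → value 156, running total 308.00
- pears (72/20 per unit): all 20 → value 72, running total 380.00
- apples (61/23 per unit): all 23 → value 61, running total 441.00
- apricots (42/27 per unit): 9 of 27 → value 9×42/27 = 14.0000, running total 455.00
Total 455.00.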